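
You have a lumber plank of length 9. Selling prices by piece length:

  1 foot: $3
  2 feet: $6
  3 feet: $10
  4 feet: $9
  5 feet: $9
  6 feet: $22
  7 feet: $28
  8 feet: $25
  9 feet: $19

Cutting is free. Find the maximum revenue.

Consider every possible first cut. best[k] is the best of p[i]+best[k−i] over all sellable i≤k.
best[1] = 3
best[2] = 6  (first piece 1, then best[1]=3)
best[3] = 10
best[4] = 13  (first piece 1, then best[3]=10)
best[5] = 16  (first piece 1, then best[4]=13)
best[6] = 22
best[7] = 28
best[8] = 31  (first piece 1, then best[7]=28)
best[9] = 34  (first piece 1, then best[8]=31)
One optimal cutting: 7 + 1 + 1 → $28 + $3 + $3 = $34.

34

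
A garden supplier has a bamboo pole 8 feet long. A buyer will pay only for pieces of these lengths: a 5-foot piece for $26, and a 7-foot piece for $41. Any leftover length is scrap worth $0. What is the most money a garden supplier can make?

41

Consider every possible first cut. r[k] is the best of p[i]+r[k−i] over all sellable i≤k.
r[1] = 0
r[2] = 0
r[3] = 0
r[4] = 0
r[5] = 26
r[6] = 26
r[7] = 41
r[8] = 41
One optimal cutting: pieces 7 with 1 foot of scrap → $41.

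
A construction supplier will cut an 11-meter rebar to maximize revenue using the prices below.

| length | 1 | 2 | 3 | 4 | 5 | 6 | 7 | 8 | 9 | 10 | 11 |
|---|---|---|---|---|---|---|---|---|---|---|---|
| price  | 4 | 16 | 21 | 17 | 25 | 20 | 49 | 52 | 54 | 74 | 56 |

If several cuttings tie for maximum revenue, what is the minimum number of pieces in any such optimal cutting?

Build r[k] bottom-up: r[k] = max over allowed piece i of (p[i] + r[k−i]).
r[1] = 4
r[2] = 16
r[3] = 21
r[4] = 32  (first piece 2, then r[2]=16)
r[5] = 37  (first piece 2, then r[3]=21)
r[6] = 48  (first piece 2, then r[4]=32)
r[7] = 53  (first piece 2, then r[5]=37)
r[8] = 64  (first piece 2, then r[6]=48)
r[9] = 69  (first piece 2, then r[7]=53)
r[10] = 80  (first piece 2, then r[8]=64)
r[11] = 85  (first piece 2, then r[9]=69)
Maximum revenue is ₹85.
Now minimize piece count subject to staying optimal: for each k, pieces[k] = 1 + min over i with p[i]+r[k−i]=r[k] of pieces[k−i].
pieces[8] = 4
pieces[9] = 4
pieces[10] = 5
pieces[11] = 5

5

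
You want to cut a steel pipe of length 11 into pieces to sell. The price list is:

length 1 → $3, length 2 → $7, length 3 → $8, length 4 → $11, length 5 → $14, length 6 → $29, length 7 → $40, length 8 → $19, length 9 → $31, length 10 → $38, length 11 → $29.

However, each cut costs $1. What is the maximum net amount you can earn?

52

Consider every possible first cut. v[k] is the best of p[i]+v[k−i] over all sellable i≤k, charging 1 whenever i<k.
v[1] = 3
v[2] = 7
v[3] = 9  (first piece 1, then v[2]=7)
v[4] = 13  (first piece 2, then v[2]=7)
v[5] = 15  (first piece 1, then v[4]=13)
v[6] = 29
v[7] = 40
v[8] = 42  (first piece 1, then v[7]=40)
v[9] = 46  (first piece 2, then v[7]=40)
v[10] = 48  (first piece 1, then v[9]=46)
v[11] = 52  (first piece 2, then v[9]=46)
One optimal plan: pieces 7 + 2 + 2 (2 cuts) → $54 − $2 = $52.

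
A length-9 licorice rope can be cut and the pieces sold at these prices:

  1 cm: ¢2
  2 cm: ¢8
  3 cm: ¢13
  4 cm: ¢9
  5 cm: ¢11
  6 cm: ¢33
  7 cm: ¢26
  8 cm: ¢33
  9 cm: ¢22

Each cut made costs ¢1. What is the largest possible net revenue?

45

Let r[k] be the best obtainable value from length k. For each k, try every first piece i and keep the best of price[i] + r[k−i] minus the 1 cut fee when i<k.
r[1] = 2
r[2] = 8
r[3] = 13
r[4] = 15  (first piece 2, then r[2]=8)
r[5] = 20  (first piece 2, then r[3]=13)
r[6] = 33
r[7] = 34  (first piece 1, then r[6]=33)
r[8] = 40  (first piece 2, then r[6]=33)
r[9] = 45  (first piece 3, then r[6]=33)
One optimal plan: pieces 6 + 3 (1 cut) → ¢46 − ¢1 = ¢45.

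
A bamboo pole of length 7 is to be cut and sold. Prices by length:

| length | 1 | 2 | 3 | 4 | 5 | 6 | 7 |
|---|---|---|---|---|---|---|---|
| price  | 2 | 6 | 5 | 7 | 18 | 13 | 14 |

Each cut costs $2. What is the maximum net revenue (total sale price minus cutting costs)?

22

Build v[k] bottom-up: v[k] = max over allowed piece i of (p[i] + v[k−i]) − 2 per cut.
v[1] = 2
v[2] = max(2+2-2, 6+0) = 6
v[3] = max(2+6-2, 6+2-2, 5+0) = 6
v[4] = max(2+6-2, 6+6-2, 5+2-2, 7+0) = 10
v[5] = max(2+10-2, 6+6-2, 5+6-2, 7+2-2, 18+0) = 18
v[6] = max(2+18-2, 6+10-2, 5+6-2, 7+6-2, 18+2-2, 13+0) = 18
v[7] = max(2+18-2, 6+18-2, 5+10-2, …, 13+2-2, 14+0) = 22
One optimal plan: pieces 5 + 2 (1 cut) → $24 − $2 = $22.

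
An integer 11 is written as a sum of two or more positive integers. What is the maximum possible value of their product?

54

Let P[k] be the best product for length k (with at least one cut). For each first piece i, the rest contributes max(k−i, P[k−i]).
P[2] = 1*max(1,0) = 1*1 = 1
P[3] = 1*max(2,1) = 1*2 = 2
P[4] = 2*max(2,1) = 2*2 = 4
P[5] = 2*max(3,2) = 2*3 = 6
P[6] = 3*max(3,2) = 3*3 = 9
P[7] = 2*max(5,6) = 2*6 = 12
P[8] = 2*max(6,9) = 2*9 = 18
P[9] = 3*max(6,9) = 3*9 = 27
P[10] = 2*max(8,18) = 2*18 = 36
P[11] = 2*max(9,27) = 2*27 = 54
One optimal split: 3 + 3 + 3 + 2; product 3*3*3*2 = 54.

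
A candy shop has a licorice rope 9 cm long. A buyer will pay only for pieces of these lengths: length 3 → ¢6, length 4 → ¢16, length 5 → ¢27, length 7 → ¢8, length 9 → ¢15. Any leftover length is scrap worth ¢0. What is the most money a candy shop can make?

43

Build r[k] bottom-up: r[k] = max over allowed piece i of (p[i] + r[k−i]).
r[1] = 0
r[2] = 0
r[3] = 6
r[4] = 16
r[5] = 27
r[6] = 27
r[7] = 27
r[8] = 33  (first piece 3, then r[5]=27)
r[9] = 43  (first piece 4, then r[5]=27)
One optimal cutting: 5 + 4 → ¢43.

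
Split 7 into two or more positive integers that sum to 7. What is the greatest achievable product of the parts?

12

Let P[k] be the best product for length k (with at least one cut). For each first piece i, the rest contributes max(k−i, P[k−i]).
P[2] = 1×max(1,0) = 1×1 = 1
P[3] = 1×max(2,1) = 1×2 = 2
P[4] = 2×max(2,1) = 2×2 = 4
P[5] = 2×max(3,2) = 2×3 = 6
P[6] = 3×max(3,2) = 3×3 = 9
P[7] = 2×max(5,6) = 2×6 = 12
One optimal split: 3 + 2 + 2; product 3×2×2 = 12.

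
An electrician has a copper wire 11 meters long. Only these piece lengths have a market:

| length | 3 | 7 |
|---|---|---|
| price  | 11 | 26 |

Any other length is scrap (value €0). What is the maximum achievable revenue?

Let r[k] be the best obtainable value from length k. For each k, try every first piece i and keep the best of price[i] + r[k−i].
r[1] = 0
r[2] = 0
r[3] = 11
r[4] = 11
r[5] = 11
r[6] = 22  (first piece 3, then r[3]=11)
r[7] = 26
r[8] = 26
r[9] = 33  (first piece 3, then r[6]=22)
r[10] = 37  (first piece 3, then r[7]=26)
r[11] = 37
One optimal cutting: pieces 7 + 3 with 1 meter of scrap → €37.

37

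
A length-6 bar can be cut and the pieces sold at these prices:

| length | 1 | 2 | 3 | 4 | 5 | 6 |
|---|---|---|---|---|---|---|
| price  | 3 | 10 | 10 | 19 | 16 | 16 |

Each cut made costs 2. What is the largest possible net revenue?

Consider every possible first cut. net[k] is the best of p[i]+net[k−i] over all sellable i≤k, charging 2 whenever i<k.
net[1] = 3
net[2] = max(3+3-2, 10+0) = 10
net[3] = max(3+10-2, 10+3-2, 10+0) = 11
net[4] = max(3+11-2, 10+10-2, 10+3-2, 19+0) = 19
net[5] = max(3+19-2, 10+11-2, 10+10-2, 19+3-2, 16+0) = 20
net[6] = max(3+20-2, 10+19-2, 10+11-2, 19+10-2, 16+3-2, 16+0) = 27
One optimal plan: pieces 4 + 2 (1 cut) → 29 − 2 = 27.

27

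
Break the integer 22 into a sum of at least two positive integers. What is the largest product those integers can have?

Let g[k] be the best product for length k (with at least one cut). For each first piece i, the rest contributes max(k−i, g[k−i]).
Small cases: g[2]=1, g[3]=2, g[4]=4, g[5]=6, g[6]=9, g[7]=12, g[8]=18, g[9]=27, g[10]=36, g[11]=54, g[12]=81, g[13]=108, g[14]=162, g[15]=243, g[16]=324, g[17]=486.
g[18] = 3×max(15,243) = 3×243 = 729
g[19] = 2×max(17,486) = 2×486 = 972
g[20] = 2×max(18,729) = 2×729 = 1458
g[21] = 3×max(18,729) = 3×729 = 2187
g[22] = 2×max(20,1458) = 2×1458 = 2916
One optimal split: 3 + 3 + 3 + 3 + 3 + 3 + 2 + 2; product 3×3×3×3×3×3×2×2 = 2916.

2916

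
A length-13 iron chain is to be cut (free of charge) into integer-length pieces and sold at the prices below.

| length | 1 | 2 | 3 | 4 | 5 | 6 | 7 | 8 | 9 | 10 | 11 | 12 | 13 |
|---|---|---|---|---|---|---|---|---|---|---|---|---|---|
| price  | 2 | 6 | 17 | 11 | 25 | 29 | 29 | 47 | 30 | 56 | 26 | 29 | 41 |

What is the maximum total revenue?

Let best[k] be the best obtainable value from length k. For each k, try every first piece i and keep the best of price[i] + best[k−i].
best[1] = 2
best[2] = max(2+2, 6+0) = 6
best[3] = max(2+6, 6+2, 17+0) = 17
best[4] = max(2+17, 6+6, 17+2, 11+0) = 19
best[5] = max(2+19, 6+17, 17+6, 11+2, 25+0) = 25
best[6] = max(2+25, 6+19, 17+17, 11+6, 25+2, 29+0) = 34
best[7] = max(2+34, 6+25, 17+19, …, 29+2, 29+0) = 36
best[8] = max(2+36, 6+34, 17+25, …, 29+2, 47+0) = 47
best[9] = max(2+47, 6+36, 17+34, …, 47+2, 30+0) = 51
best[10] = max(2+51, 6+47, 17+36, …, 30+2, 56+0) = 56
best[11] = max(2+56, 6+51, 17+47, …, 56+2, 26+0) = 64
best[12] = max(2+64, 6+56, 17+51, …, 26+2, 29+0) = 68
best[13] = max(2+68, 6+64, 17+56, …, 29+2, 41+0) = 73
One optimal cutting: 10 + 3 → $56 + $17 = $73.

73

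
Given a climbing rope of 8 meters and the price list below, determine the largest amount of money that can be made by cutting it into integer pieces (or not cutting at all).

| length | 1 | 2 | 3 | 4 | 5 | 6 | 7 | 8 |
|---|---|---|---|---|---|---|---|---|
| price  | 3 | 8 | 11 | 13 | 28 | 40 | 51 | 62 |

Consider every possible first cut. best[k] is the best of p[i]+best[k−i] over all sellable i≤k.
best[1] = 3
best[2] = 8
best[3] = 11  (first piece 1, then best[2]=8)
best[4] = 16  (first piece 2, then best[2]=8)
best[5] = 28
best[6] = 40
best[7] = 51
best[8] = 62
Best is to sell the whole 8-meter piece uncut for €62.

62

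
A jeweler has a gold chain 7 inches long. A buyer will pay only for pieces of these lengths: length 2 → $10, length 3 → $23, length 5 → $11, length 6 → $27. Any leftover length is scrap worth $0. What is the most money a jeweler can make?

46

Build f[k] bottom-up: f[k] = max over allowed piece i of (p[i] + f[k−i]).
f[1] = 0
f[2] = 10
f[3] = 23
f[4] = 23
f[5] = 33  (first piece 2, then f[3]=23)
f[6] = 46  (first piece 3, then f[3]=23)
f[7] = 46
One optimal cutting: pieces 3 + 3 with 1 inch of scrap → $46.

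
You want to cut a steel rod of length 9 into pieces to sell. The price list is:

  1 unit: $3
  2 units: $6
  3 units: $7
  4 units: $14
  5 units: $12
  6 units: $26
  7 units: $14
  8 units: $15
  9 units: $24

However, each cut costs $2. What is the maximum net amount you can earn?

31

Consider every possible first cut. r[k] is the best of p[i]+r[k−i] over all sellable i≤k, charging 2 whenever i<k.
r[1] = 3
r[2] = max(3+3-2, 6+0) = 6
r[3] = max(3+6-2, 6+3-2, 7+0) = 7
r[4] = max(3+7-2, 6+6-2, 7+3-2, 14+0) = 14
r[5] = max(3+14-2, 6+7-2, 7+6-2, 14+3-2, 12+0) = 15
r[6] = max(3+15-2, 6+14-2, 7+7-2, 14+6-2, 12+3-2, 26+0) = 26
r[7] = max(3+26-2, 6+15-2, 7+14-2, …, 26+3-2, 14+0) = 27
r[8] = max(3+27-2, 6+26-2, 7+15-2, …, 14+3-2, 15+0) = 30
r[9] = max(3+30-2, 6+27-2, 7+26-2, …, 15+3-2, 24+0) = 31
One optimal plan: pieces 6 + 2 + 1 (2 cuts) → $35 − $4 = $31.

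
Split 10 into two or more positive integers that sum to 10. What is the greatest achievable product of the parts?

36

Let g[k] be the best product for length k (with at least one cut). For each first piece i, the rest contributes max(k−i, g[k−i]).
Small cases: g[2]=1, g[3]=2, g[4]=4.
g[5] = 2*max(3,2) = 2*3 = 6
g[6] = 3*max(3,2) = 3*3 = 9
g[7] = 2*max(5,6) = 2*6 = 12
g[8] = 2*max(6,9) = 2*9 = 18
g[9] = 3*max(6,9) = 3*9 = 27
g[10] = 2*max(8,18) = 2*18 = 36
One optimal split: 3 + 3 + 2 + 2; product 3*3*2*2 = 36.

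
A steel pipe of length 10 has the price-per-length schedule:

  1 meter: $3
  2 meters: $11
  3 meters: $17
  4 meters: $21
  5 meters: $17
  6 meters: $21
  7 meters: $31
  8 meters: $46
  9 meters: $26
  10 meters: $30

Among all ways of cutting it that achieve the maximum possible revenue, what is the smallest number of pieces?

Let r[k] be the best obtainable value from length k. For each k, try every first piece i and keep the best of price[i] + r[k−i].
r[1] = 3
r[2] = max(3+3, 11+0) = 11
r[3] = max(3+11, 11+3, 17+0) = 17
r[4] = max(3+17, 11+11, 17+3, 21+0) = 22
r[5] = max(3+22, 11+17, 17+11, 21+3, 17+0) = 28
r[6] = max(3+28, 11+22, 17+17, 21+11, 17+3, 21+0) = 34
r[7] = max(3+34, 11+28, 17+22, …, 21+3, 31+0) = 39
r[8] = max(3+39, 11+34, 17+28, …, 31+3, 46+0) = 46
r[9] = max(3+46, 11+39, 17+34, …, 46+3, 26+0) = 51
r[10] = max(3+51, 11+46, 17+39, …, 26+3, 30+0) = 57
Maximum revenue is $57.
Now minimize piece count subject to staying optimal: for each k, pieces[k] = 1 + min over i with p[i]+r[k−i]=r[k] of pieces[k−i].
pieces[7] = 3
pieces[8] = 1
pieces[9] = 3
pieces[10] = 2

2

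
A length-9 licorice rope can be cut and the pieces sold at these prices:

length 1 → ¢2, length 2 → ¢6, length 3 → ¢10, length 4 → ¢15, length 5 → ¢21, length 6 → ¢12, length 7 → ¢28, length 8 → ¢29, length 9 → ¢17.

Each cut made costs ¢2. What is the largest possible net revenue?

34

Build net[k] bottom-up: net[k] = max over allowed piece i of (p[i] + net[k−i]) − 2 per cut.
net[1] = 2
net[2] = max(2+2-2, 6+0) = 6
net[3] = max(2+6-2, 6+2-2, 10+0) = 10
net[4] = max(2+10-2, 6+6-2, 10+2-2, 15+0) = 15
net[5] = max(2+15-2, 6+10-2, 10+6-2, 15+2-2, 21+0) = 21
net[6] = max(2+21-2, 6+15-2, 10+10-2, 15+6-2, 21+2-2, 12+0) = 21
net[7] = max(2+21-2, 6+21-2, 10+15-2, …, 12+2-2, 28+0) = 28
net[8] = max(2+28-2, 6+21-2, 10+21-2, …, 28+2-2, 29+0) = 29
net[9] = max(2+29-2, 6+28-2, 10+21-2, …, 29+2-2, 17+0) = 34
One optimal plan: pieces 5 + 4 (1 cut) → ¢36 − ¢2 = ¢34.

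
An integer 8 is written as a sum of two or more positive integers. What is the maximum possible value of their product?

Let f[k] be the best product for length k (with at least one cut). For each first piece i, the rest contributes max(k−i, f[k−i]).
f[2] = 1×max(1,0) = 1×1 = 1
f[3] = 1×max(2,1) = 1×2 = 2
f[4] = 2×max(2,1) = 2×2 = 4
f[5] = 2×max(3,2) = 2×3 = 6
f[6] = 3×max(3,2) = 3×3 = 9
f[7] = 2×max(5,6) = 2×6 = 12
f[8] = 2×max(6,9) = 2×9 = 18
One optimal split: 3 + 3 + 2; product 3×3×2 = 18.

18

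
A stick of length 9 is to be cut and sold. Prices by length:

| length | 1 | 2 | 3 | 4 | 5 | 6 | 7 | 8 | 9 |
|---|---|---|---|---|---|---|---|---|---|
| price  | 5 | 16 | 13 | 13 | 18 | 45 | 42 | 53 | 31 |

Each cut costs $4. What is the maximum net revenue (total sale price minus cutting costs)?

Let v[k] be the best obtainable value from length k. For each k, try every first piece i and keep the best of price[i] + v[k−i] minus the 4 cut fee when i<k.
v[1] = 5
v[2] = max(5+5-4, 16+0) = 16
v[3] = max(5+16-4, 16+5-4, 13+0) = 17
v[4] = max(5+17-4, 16+16-4, 13+5-4, 13+0) = 28
v[5] = max(5+28-4, 16+17-4, 13+16-4, 13+5-4, 18+0) = 29
v[6] = max(5+29-4, 16+28-4, 13+17-4, 13+16-4, 18+5-4, 45+0) = 45
v[7] = max(5+45-4, 16+29-4, 13+28-4, …, 45+5-4, 42+0) = 46
v[8] = max(5+46-4, 16+45-4, 13+29-4, …, 42+5-4, 53+0) = 57
v[9] = max(5+57-4, 16+46-4, 13+45-4, …, 53+5-4, 31+0) = 58
One optimal plan: pieces 6 + 2 + 1 (2 cuts) → $66 − $8 = $58.

58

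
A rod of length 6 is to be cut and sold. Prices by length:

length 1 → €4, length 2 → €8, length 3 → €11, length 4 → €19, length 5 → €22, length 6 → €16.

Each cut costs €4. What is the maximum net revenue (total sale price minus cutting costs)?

23

Let net[k] be the best obtainable value from length k. For each k, try every first piece i and keep the best of price[i] + net[k−i] minus the 4 cut fee when i<k.
net[1] = 4
net[2] = 8
net[3] = 11
net[4] = 19
net[5] = 22
net[6] = 23  (first piece 2, then net[4]=19)
One optimal plan: pieces 4 + 2 (1 cut) → €27 − €4 = €23.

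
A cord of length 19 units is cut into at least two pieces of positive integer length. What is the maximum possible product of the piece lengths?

Define m[k] = max over 1≤i<k of i · max(k−i, m[k−i]); the inner max lets the remainder stay uncut if that's better.
Small cases: m[2]=1, m[3]=2, m[4]=4, m[5]=6, m[6]=9, m[7]=12, m[8]=18, m[9]=27, m[10]=36, m[11]=54, m[12]=81.
m[13] = max(1·81, 2·54, 3·36, …, 11·2, 12·1) = 108
m[14] = max(1·108, 2·81, 3·54, …, 12·2, 13·1) = 162
m[15] = max(1·162, 2·108, 3·81, …, 13·2, 14·1) = 243
m[16] = max(1·243, 2·162, 3·108, …, 14·2, 15·1) = 324
m[17] = max(1·324, 2·243, 3·162, …, 15·2, 16·1) = 486
m[18] = max(1·486, 2·324, 3·243, …, 16·2, 17·1) = 729
m[19] = max(1·729, 2·486, 3·324, …, 17·2, 18·1) = 972
One optimal split: 3 + 3 + 3 + 3 + 3 + 2 + 2; product 3·3·3·3·3·2·2 = 972.

972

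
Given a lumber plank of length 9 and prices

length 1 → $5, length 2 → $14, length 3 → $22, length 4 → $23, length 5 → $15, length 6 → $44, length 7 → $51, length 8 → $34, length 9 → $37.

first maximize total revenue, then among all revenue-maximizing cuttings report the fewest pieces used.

Build r[k] bottom-up: r[k] = max over allowed piece i of (p[i] + r[k−i]).
r[1] = 5
r[2] = max(5+5, 14+0) = 14
r[3] = max(5+14, 14+5, 22+0) = 22
r[4] = max(5+22, 14+14, 22+5, 23+0) = 28
r[5] = max(5+28, 14+22, 22+14, 23+5, 15+0) = 36
r[6] = max(5+36, 14+28, 22+22, 23+14, 15+5, 44+0) = 44
r[7] = max(5+44, 14+36, 22+28, …, 44+5, 51+0) = 51
r[8] = max(5+51, 14+44, 22+36, …, 51+5, 34+0) = 58
r[9] = max(5+58, 14+51, 22+44, …, 34+5, 37+0) = 66
Maximum revenue is $66.
Now minimize piece count subject to staying optimal: for each k, pieces[k] = 1 + min over i with p[i]+r[k−i]=r[k] of pieces[k−i].
pieces[6] = 1
pieces[7] = 1
pieces[8] = 2
pieces[9] = 2

2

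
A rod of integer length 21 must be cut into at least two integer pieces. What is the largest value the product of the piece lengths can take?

2187

Fill f[k] for k=2..21: at each k try every first piece i and multiply by the better of (k−i) uncut or f[k−i].
Small cases: f[2]=1, f[3]=2, f[4]=4, f[5]=6, f[6]=9, f[7]=12, f[8]=18, f[9]=27, f[10]=36, f[11]=54, f[12]=81, f[13]=108, f[14]=162, f[15]=243, f[16]=324.
f[17] = max(1×324, 2×243, 3×162, …, 15×2, 16×1) = 486
f[18] = max(1×486, 2×324, 3×243, …, 16×2, 17×1) = 729
f[19] = max(1×729, 2×486, 3×324, …, 17×2, 18×1) = 972
f[20] = max(1×972, 2×729, 3×486, …, 18×2, 19×1) = 1458
f[21] = max(1×1458, 2×972, 3×729, …, 19×2, 20×1) = 2187
One optimal split: 3 + 3 + 3 + 3 + 3 + 3 + 3; product 3×3×3×3×3×3×3 = 2187.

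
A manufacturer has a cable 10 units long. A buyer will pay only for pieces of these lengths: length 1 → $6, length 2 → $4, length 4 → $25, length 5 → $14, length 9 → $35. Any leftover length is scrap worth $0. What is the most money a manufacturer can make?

62

Consider every possible first cut. f[k] is the best of p[i]+f[k−i] over all sellable i≤k.
f[1] = 6
f[2] = 12  (first piece 1, then f[1]=6)
f[3] = 18  (first piece 1, then f[2]=12)
f[4] = 25
f[5] = 31  (first piece 1, then f[4]=25)
f[6] = 37  (first piece 1, then f[5]=31)
f[7] = 43  (first piece 1, then f[6]=37)
f[8] = 50  (first piece 4, then f[4]=25)
f[9] = 56  (first piece 1, then f[8]=50)
f[10] = 62  (first piece 1, then f[9]=56)
One optimal cutting: 4 + 4 + 1 + 1 → $62.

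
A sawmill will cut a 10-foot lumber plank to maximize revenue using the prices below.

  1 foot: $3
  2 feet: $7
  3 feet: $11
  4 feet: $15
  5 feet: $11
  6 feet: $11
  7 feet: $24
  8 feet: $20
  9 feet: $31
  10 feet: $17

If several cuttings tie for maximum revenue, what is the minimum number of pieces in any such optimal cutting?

3

Build r[k] bottom-up: r[k] = max over allowed piece i of (p[i] + r[k−i]).
r[1] = 3
r[2] = max(3+3, 7+0) = 7
r[3] = max(3+7, 7+3, 11+0) = 11
r[4] = max(3+11, 7+7, 11+3, 15+0) = 15
r[5] = max(3+15, 7+11, 11+7, 15+3, 11+0) = 18
r[6] = max(3+18, 7+15, 11+11, 15+7, 11+3, 11+0) = 22
r[7] = max(3+22, 7+18, 11+15, …, 11+3, 24+0) = 26
r[8] = max(3+26, 7+22, 11+18, …, 24+3, 20+0) = 30
r[9] = max(3+30, 7+26, 11+22, …, 20+3, 31+0) = 33
r[10] = max(3+33, 7+30, 11+26, …, 31+3, 17+0) = 37
Maximum revenue is $37.
Now minimize piece count subject to staying optimal: for each k, pieces[k] = 1 + min over i with p[i]+r[k−i]=r[k] of pieces[k−i].
pieces[7] = 2
pieces[8] = 2
pieces[9] = 3
pieces[10] = 3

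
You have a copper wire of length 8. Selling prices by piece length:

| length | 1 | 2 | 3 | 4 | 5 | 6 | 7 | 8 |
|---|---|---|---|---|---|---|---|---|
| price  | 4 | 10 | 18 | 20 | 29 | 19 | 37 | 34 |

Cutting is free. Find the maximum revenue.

Consider every possible first cut. r[k] is the best of p[i]+r[k−i] over all sellable i≤k.
r[1] = 4
r[2] = 10
r[3] = 18
r[4] = 22  (first piece 1, then r[3]=18)
r[5] = 29
r[6] = 36  (first piece 3, then r[3]=18)
r[7] = 40  (first piece 1, then r[6]=36)
r[8] = 47  (first piece 3, then r[5]=29)
One optimal cutting: 5 + 3 → €29 + €18 = €47.

47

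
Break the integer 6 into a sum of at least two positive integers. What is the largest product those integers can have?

9

Define f[k] = max over 1≤i<k of i · max(k−i, f[k−i]); the inner max lets the remainder stay uncut if that's better.
f[2] = 1·max(1,0) = 1·1 = 1
f[3] = 1·max(2,1) = 1·2 = 2
f[4] = 2·max(2,1) = 2·2 = 4
f[5] = 2·max(3,2) = 2·3 = 6
f[6] = 3·max(3,2) = 3·3 = 9
One optimal split: 3 + 3; product 3·3 = 9.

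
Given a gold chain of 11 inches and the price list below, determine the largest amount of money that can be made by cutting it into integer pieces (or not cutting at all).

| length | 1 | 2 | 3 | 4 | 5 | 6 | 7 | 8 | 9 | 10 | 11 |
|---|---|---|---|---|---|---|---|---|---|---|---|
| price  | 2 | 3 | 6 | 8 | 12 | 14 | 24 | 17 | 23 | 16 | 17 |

Build R[k] bottom-up: R[k] = max over allowed piece i of (p[i] + R[k−i]).
R[1] = 2
R[2] = 4  (first piece 1, then R[1]=2)
R[3] = 6  (first piece 1, then R[2]=4)
R[4] = 8  (first piece 1, then R[3]=6)
R[5] = 12
R[6] = 14  (first piece 1, then R[5]=12)
R[7] = 24
R[8] = 26  (first piece 1, then R[7]=24)
R[9] = 28  (first piece 1, then R[8]=26)
R[10] = 30  (first piece 1, then R[9]=28)
R[11] = 32  (first piece 1, then R[10]=30)
One optimal cutting: 7 + 1 + 1 + 1 + 1 → $24 + $2 + $2 + $2 + $2 = $32.

32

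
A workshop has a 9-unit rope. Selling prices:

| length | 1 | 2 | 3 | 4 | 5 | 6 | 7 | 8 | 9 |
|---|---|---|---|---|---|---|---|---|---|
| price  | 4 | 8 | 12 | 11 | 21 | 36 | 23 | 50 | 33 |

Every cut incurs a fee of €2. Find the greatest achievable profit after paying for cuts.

52

Let r[k] be the best obtainable value from length k. For each k, try every first piece i and keep the best of price[i] + r[k−i] minus the 2 cut fee when i<k.
r[1] = 4
r[2] = max(4+4-2, 8+0) = 8
r[3] = max(4+8-2, 8+4-2, 12+0) = 12
r[4] = max(4+12-2, 8+8-2, 12+4-2, 11+0) = 14
r[5] = max(4+14-2, 8+12-2, 12+8-2, 11+4-2, 21+0) = 21
r[6] = max(4+21-2, 8+14-2, 12+12-2, 11+8-2, 21+4-2, 36+0) = 36
r[7] = max(4+36-2, 8+21-2, 12+14-2, …, 36+4-2, 23+0) = 38
r[8] = max(4+38-2, 8+36-2, 12+21-2, …, 23+4-2, 50+0) = 50
r[9] = max(4+50-2, 8+38-2, 12+36-2, …, 50+4-2, 33+0) = 52
One optimal plan: pieces 8 + 1 (1 cut) → €54 − €2 = €52.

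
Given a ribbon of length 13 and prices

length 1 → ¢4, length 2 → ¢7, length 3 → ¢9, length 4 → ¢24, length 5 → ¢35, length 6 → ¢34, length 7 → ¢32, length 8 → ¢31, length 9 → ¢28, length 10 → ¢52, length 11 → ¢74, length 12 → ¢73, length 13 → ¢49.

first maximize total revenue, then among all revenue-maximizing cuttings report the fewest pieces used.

Consider every possible first cut. r[k] is the best of p[i]+r[k−i] over all sellable i≤k.
r[1] = 4
r[2] = max(4+4, 7+0) = 8
r[3] = max(4+8, 7+4, 9+0) = 12
r[4] = max(4+12, 7+8, 9+4, 24+0) = 24
r[5] = max(4+24, 7+12, 9+8, 24+4, 35+0) = 35
r[6] = max(4+35, 7+24, 9+12, 24+8, 35+4, 34+0) = 39
r[7] = max(4+39, 7+35, 9+24, …, 34+4, 32+0) = 43
r[8] = max(4+43, 7+39, 9+35, …, 32+4, 31+0) = 48
r[9] = max(4+48, 7+43, 9+39, …, 31+4, 28+0) = 59
r[10] = max(4+59, 7+48, 9+43, …, 28+4, 52+0) = 70
r[11] = max(4+70, 7+59, 9+48, …, 52+4, 74+0) = 74
r[12] = max(4+74, 7+70, 9+59, …, 74+4, 73+0) = 78
r[13] = max(4+78, 7+74, 9+70, …, 73+4, 49+0) = 83
Maximum revenue is ¢83.
Now minimize piece count subject to staying optimal: for each k, pieces[k] = 1 + min over i with p[i]+r[k−i]=r[k] of pieces[k−i].
pieces[10] = 2
pieces[11] = 1
pieces[12] = 2
pieces[13] = 3

3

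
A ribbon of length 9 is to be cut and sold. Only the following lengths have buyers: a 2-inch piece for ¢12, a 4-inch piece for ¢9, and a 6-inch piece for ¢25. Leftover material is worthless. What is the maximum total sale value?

Let f[k] be the best obtainable value from length k. For each k, try every first piece i and keep the best of price[i] + f[k−i].
f[1] = 0
f[2] = 12
f[3] = 12
f[4] = max(12+12, 9+0) = 24
f[5] = max(12+12, 9+0) = 24
f[6] = max(12+24, 9+12, 25+0) = 36
f[7] = max(12+24, 9+12, 25+0) = 36
f[8] = max(12+36, 9+24, 25+12) = 48
f[9] = max(12+36, 9+24, 25+12) = 48
One optimal cutting: pieces 2 + 2 + 2 + 2 with 1 inch of scrap → ¢48.

48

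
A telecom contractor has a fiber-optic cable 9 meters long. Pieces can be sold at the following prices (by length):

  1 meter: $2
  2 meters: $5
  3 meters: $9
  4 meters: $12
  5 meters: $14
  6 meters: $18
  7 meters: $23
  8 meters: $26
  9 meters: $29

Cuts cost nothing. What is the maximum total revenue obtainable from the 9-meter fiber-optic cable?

Build R[k] bottom-up: R[k] = max over allowed piece i of (p[i] + R[k−i]).
R[1] = 2
R[2] = max(2+2, 5+0) = 5
R[3] = max(2+5, 5+2, 9+0) = 9
R[4] = max(2+9, 5+5, 9+2, 12+0) = 12
R[5] = max(2+12, 5+9, 9+5, 12+2, 14+0) = 14
R[6] = max(2+14, 5+12, 9+9, 12+5, 14+2, 18+0) = 18
R[7] = max(2+18, 5+14, 9+12, …, 18+2, 23+0) = 23
R[8] = max(2+23, 5+18, 9+14, …, 23+2, 26+0) = 26
R[9] = max(2+26, 5+23, 9+18, …, 26+2, 29+0) = 29
Best is to sell the whole 9-meter piece uncut for $29.

29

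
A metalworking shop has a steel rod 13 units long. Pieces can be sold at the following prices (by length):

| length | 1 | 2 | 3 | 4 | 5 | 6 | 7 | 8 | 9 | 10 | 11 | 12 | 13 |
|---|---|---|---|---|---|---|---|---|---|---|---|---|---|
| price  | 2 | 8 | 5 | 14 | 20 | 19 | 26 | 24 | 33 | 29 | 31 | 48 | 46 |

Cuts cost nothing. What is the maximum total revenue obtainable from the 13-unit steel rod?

52

Build v[k] bottom-up: v[k] = max over allowed piece i of (p[i] + v[k−i]).
v[1] = 2
v[2] = max(2+2, 8+0) = 8
v[3] = max(2+8, 8+2, 5+0) = 10
v[4] = max(2+10, 8+8, 5+2, 14+0) = 16
v[5] = max(2+16, 8+10, 5+8, 14+2, 20+0) = 20
v[6] = max(2+20, 8+16, 5+10, 14+8, 20+2, 19+0) = 24
v[7] = max(2+24, 8+20, 5+16, …, 19+2, 26+0) = 28
v[8] = max(2+28, 8+24, 5+20, …, 26+2, 24+0) = 32
v[9] = max(2+32, 8+28, 5+24, …, 24+2, 33+0) = 36
v[10] = max(2+36, 8+32, 5+28, …, 33+2, 29+0) = 40
v[11] = max(2+40, 8+36, 5+32, …, 29+2, 31+0) = 44
v[12] = max(2+44, 8+40, 5+36, …, 31+2, 48+0) = 48
v[13] = max(2+48, 8+44, 5+40, …, 48+2, 46+0) = 52
One optimal cutting: 5 + 2 + 2 + 2 + 2 → $20 + $8 + $8 + $8 + $8 = $52.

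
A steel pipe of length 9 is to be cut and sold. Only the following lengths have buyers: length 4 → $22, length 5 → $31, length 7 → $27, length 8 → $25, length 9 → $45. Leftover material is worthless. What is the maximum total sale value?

53

Consider every possible first cut. f[k] is the best of p[i]+f[k−i] over all sellable i≤k.
f[1] = 0
f[2] = 0
f[3] = 0
f[4] = 22
f[5] = 31
f[6] = 31
f[7] = 31
f[8] = 44  (first piece 4, then f[4]=22)
f[9] = 53  (first piece 4, then f[5]=31)
One optimal cutting: 5 + 4 → $53.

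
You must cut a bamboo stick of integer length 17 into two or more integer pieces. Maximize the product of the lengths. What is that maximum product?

486

Fill f[k] for k=2..17: at each k try every first piece i and multiply by the better of (k−i) uncut or f[k−i].
f[2] = 1*max(1,0) = 1*1 = 1
f[3] = 1*max(2,1) = 1*2 = 2
f[4] = 2*max(2,1) = 2*2 = 4
f[5] = 2*max(3,2) = 2*3 = 6
f[6] = 3*max(3,2) = 3*3 = 9
f[7] = 2*max(5,6) = 2*6 = 12
f[8] = 2*max(6,9) = 2*9 = 18
f[9] = 3*max(6,9) = 3*9 = 27
f[10] = 2*max(8,18) = 2*18 = 36
f[11] = 2*max(9,27) = 2*27 = 54
f[12] = 3*max(9,27) = 3*27 = 81
f[13] = 2*max(11,54) = 2*54 = 108
f[14] = 2*max(12,81) = 2*81 = 162
f[15] = 3*max(12,81) = 3*81 = 243
f[16] = 2*max(14,162) = 2*162 = 324
f[17] = 2*max(15,243) = 2*243 = 486
One optimal split: 3 + 3 + 3 + 3 + 3 + 2; product 3*3*3*3*3*2 = 486.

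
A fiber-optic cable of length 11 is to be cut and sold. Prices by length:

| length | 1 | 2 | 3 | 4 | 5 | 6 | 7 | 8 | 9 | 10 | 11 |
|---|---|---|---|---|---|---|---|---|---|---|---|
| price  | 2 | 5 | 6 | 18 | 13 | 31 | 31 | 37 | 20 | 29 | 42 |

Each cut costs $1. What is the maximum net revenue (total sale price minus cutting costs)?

Build net[k] bottom-up: net[k] = max over allowed piece i of (p[i] + net[k−i]) − 1 per cut.
net[1] = 2
net[2] = max(2+2-1, 5+0) = 5
net[3] = max(2+5-1, 5+2-1, 6+0) = 6
net[4] = max(2+6-1, 5+5-1, 6+2-1, 18+0) = 18
net[5] = max(2+18-1, 5+6-1, 6+5-1, 18+2-1, 13+0) = 19
net[6] = max(2+19-1, 5+18-1, 6+6-1, 18+5-1, 13+2-1, 31+0) = 31
net[7] = max(2+31-1, 5+19-1, 6+18-1, …, 31+2-1, 31+0) = 32
net[8] = max(2+32-1, 5+31-1, 6+19-1, …, 31+2-1, 37+0) = 37
net[9] = max(2+37-1, 5+32-1, 6+31-1, …, 37+2-1, 20+0) = 38
net[10] = max(2+38-1, 5+37-1, 6+32-1, …, 20+2-1, 29+0) = 48
net[11] = max(2+48-1, 5+38-1, 6+37-1, …, 29+2-1, 42+0) = 49
One optimal plan: pieces 6 + 4 + 1 (2 cuts) → $51 − $2 = $49.

49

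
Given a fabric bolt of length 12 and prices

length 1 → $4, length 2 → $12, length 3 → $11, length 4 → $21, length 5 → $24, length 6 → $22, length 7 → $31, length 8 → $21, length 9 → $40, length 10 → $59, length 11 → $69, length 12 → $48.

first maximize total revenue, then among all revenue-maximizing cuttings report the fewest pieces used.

2

Consider every possible first cut. r[k] is the best of p[i]+r[k−i] over all sellable i≤k.
r[1] = 4
r[2] = max(4+4, 12+0) = 12
r[3] = max(4+12, 12+4, 11+0) = 16
r[4] = max(4+16, 12+12, 11+4, 21+0) = 24
r[5] = max(4+24, 12+16, 11+12, 21+4, 24+0) = 28
r[6] = max(4+28, 12+24, 11+16, 21+12, 24+4, 22+0) = 36
r[7] = max(4+36, 12+28, 11+24, …, 22+4, 31+0) = 40
r[8] = max(4+40, 12+36, 11+28, …, 31+4, 21+0) = 48
r[9] = max(4+48, 12+40, 11+36, …, 21+4, 40+0) = 52
r[10] = max(4+52, 12+48, 11+40, …, 40+4, 59+0) = 60
r[11] = max(4+60, 12+52, 11+48, …, 59+4, 69+0) = 69
r[12] = max(4+69, 12+60, 11+52, …, 69+4, 48+0) = 73
Maximum revenue is $73.
Now minimize piece count subject to staying optimal: for each k, pieces[k] = 1 + min over i with p[i]+r[k−i]=r[k] of pieces[k−i].
pieces[9] = 5
pieces[10] = 5
pieces[11] = 1
pieces[12] = 2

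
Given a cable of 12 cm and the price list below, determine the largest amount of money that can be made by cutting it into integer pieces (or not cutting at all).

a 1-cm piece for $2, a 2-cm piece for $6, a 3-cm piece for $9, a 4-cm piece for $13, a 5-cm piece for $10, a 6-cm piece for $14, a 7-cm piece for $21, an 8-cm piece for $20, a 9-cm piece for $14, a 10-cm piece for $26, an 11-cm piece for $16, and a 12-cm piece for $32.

Build r[k] bottom-up: r[k] = max over allowed piece i of (p[i] + r[k−i]).
r[1] = 2
r[2] = 6
r[3] = 9
r[4] = 13
r[5] = 15  (first piece 1, then r[4]=13)
r[6] = 19  (first piece 2, then r[4]=13)
r[7] = 22  (first piece 3, then r[4]=13)
r[8] = 26  (first piece 4, then r[4]=13)
r[9] = 28  (first piece 1, then r[8]=26)
r[10] = 32  (first piece 2, then r[8]=26)
r[11] = 35  (first piece 3, then r[8]=26)
r[12] = 39  (first piece 4, then r[8]=26)
One optimal cutting: 4 + 4 + 4 → $13 + $13 + $13 = $39.

39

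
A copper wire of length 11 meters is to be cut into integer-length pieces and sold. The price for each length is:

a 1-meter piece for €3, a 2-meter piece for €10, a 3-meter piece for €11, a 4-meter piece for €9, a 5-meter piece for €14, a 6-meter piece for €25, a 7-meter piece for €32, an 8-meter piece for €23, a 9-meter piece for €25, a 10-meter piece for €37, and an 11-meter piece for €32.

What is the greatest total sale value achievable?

53

Let best[k] be the best obtainable value from length k. For each k, try every first piece i and keep the best of price[i] + best[k−i].
best[1] = 3
best[2] = 10
best[3] = 13  (first piece 1, then best[2]=10)
best[4] = 20  (first piece 2, then best[2]=10)
best[5] = 23  (first piece 1, then best[4]=20)
best[6] = 30  (first piece 2, then best[4]=20)
best[7] = 33  (first piece 1, then best[6]=30)
best[8] = 40  (first piece 2, then best[6]=30)
best[9] = 43  (first piece 1, then best[8]=40)
best[10] = 50  (first piece 2, then best[8]=40)
best[11] = 53  (first piece 1, then best[10]=50)
One optimal cutting: 2 + 2 + 2 + 2 + 2 + 1 → €10 + €10 + €10 + €10 + €10 + €3 = €53.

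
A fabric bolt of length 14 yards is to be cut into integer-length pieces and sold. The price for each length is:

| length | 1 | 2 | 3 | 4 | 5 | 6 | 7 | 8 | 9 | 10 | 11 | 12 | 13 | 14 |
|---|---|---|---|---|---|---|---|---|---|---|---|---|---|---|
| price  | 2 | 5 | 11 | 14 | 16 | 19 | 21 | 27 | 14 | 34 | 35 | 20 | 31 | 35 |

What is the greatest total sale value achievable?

50

Build R[k] bottom-up: R[k] = max over allowed piece i of (p[i] + R[k−i]).
R[1] = 2
R[2] = max(2+2, 5+0) = 5
R[3] = max(2+5, 5+2, 11+0) = 11
R[4] = max(2+11, 5+5, 11+2, 14+0) = 14
R[5] = max(2+14, 5+11, 11+5, 14+2, 16+0) = 16
R[6] = max(2+16, 5+14, 11+11, 14+5, 16+2, 19+0) = 22
R[7] = max(2+22, 5+16, 11+14, …, 19+2, 21+0) = 25
R[8] = max(2+25, 5+22, 11+16, …, 21+2, 27+0) = 28
R[9] = max(2+28, 5+25, 11+22, …, 27+2, 14+0) = 33
R[10] = max(2+33, 5+28, 11+25, …, 14+2, 34+0) = 36
R[11] = max(2+36, 5+33, 11+28, …, 34+2, 35+0) = 39
R[12] = max(2+39, 5+36, 11+33, …, 35+2, 20+0) = 44
R[13] = max(2+44, 5+39, 11+36, …, 20+2, 31+0) = 47
R[14] = max(2+47, 5+44, 11+39, …, 31+2, 35+0) = 50
One optimal cutting: 4 + 4 + 3 + 3 → $14 + $14 + $11 + $11 = $50.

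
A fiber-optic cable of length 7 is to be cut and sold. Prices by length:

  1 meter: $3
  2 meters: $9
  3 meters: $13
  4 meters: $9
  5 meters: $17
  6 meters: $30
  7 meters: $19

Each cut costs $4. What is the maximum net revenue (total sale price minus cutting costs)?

29

Let r[k] be the best obtainable value from length k. For each k, try every first piece i and keep the best of price[i] + r[k−i] minus the 4 cut fee when i<k.
r[1] = 3
r[2] = 9
r[3] = 13
r[4] = 14  (first piece 2, then r[2]=9)
r[5] = 18  (first piece 2, then r[3]=13)
r[6] = 30
r[7] = 29  (first piece 1, then r[6]=30)
One optimal plan: pieces 6 + 1 (1 cut) → $33 − $4 = $29.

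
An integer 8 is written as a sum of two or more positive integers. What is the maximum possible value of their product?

18

Define m[k] = max over 1≤i<k of i · max(k−i, m[k−i]); the inner max lets the remainder stay uncut if that's better.
Small cases: m[2]=1.
m[3] = max(1*2, 2*1) = 2
m[4] = max(1*3, 2*2, 3*1) = 4
m[5] = max(1*4, 2*3, 3*2, 4*1) = 6
m[6] = max(1*6, 2*4, 3*3, 4*2, 5*1) = 9
m[7] = max(1*9, 2*6, 3*4, 4*3, 5*2, 6*1) = 12
m[8] = max(1*12, 2*9, 3*6, …, 6*2, 7*1) = 18
One optimal split: 3 + 3 + 2; product 3*3*2 = 18.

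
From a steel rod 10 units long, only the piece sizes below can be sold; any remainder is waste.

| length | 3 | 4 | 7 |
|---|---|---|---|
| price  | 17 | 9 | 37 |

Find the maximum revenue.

54

Let best[k] be the best obtainable value from length k. For each k, try every first piece i and keep the best of price[i] + best[k−i].
best[1] = 0
best[2] = 0
best[3] = 17
best[4] = 17
best[5] = 17
best[6] = 34  (first piece 3, then best[3]=17)
best[7] = 37
best[8] = 37
best[9] = 51  (first piece 3, then best[6]=34)
best[10] = 54  (first piece 3, then best[7]=37)
One optimal cutting: 7 + 3 → $54.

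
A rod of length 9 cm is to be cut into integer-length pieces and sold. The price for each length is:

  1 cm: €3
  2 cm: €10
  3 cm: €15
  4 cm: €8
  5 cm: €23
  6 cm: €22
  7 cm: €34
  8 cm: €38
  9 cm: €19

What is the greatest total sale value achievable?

Let best[k] be the best obtainable value from length k. For each k, try every first piece i and keep the best of price[i] + best[k−i].
best[1] = 3
best[2] = max(3+3, 10+0) = 10
best[3] = max(3+10, 10+3, 15+0) = 15
best[4] = max(3+15, 10+10, 15+3, 8+0) = 20
best[5] = max(3+20, 10+15, 15+10, 8+3, 23+0) = 25
best[6] = max(3+25, 10+20, 15+15, 8+10, 23+3, 22+0) = 30
best[7] = max(3+30, 10+25, 15+20, …, 22+3, 34+0) = 35
best[8] = max(3+35, 10+30, 15+25, …, 34+3, 38+0) = 40
best[9] = max(3+40, 10+35, 15+30, …, 38+3, 19+0) = 45
One optimal cutting: 3 + 2 + 2 + 2 → €15 + €10 + €10 + €10 = €45.

45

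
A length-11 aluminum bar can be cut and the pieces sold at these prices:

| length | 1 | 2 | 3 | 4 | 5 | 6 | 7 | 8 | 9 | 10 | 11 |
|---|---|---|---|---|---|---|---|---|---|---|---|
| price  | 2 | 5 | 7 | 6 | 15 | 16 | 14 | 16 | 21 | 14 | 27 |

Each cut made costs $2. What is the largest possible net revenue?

Let r[k] be the best obtainable value from length k. For each k, try every first piece i and keep the best of price[i] + r[k−i] minus the 2 cut fee when i<k.
r[1] = 2
r[2] = max(2+2-2, 5+0) = 5
r[3] = max(2+5-2, 5+2-2, 7+0) = 7
r[4] = max(2+7-2, 5+5-2, 7+2-2, 6+0) = 8
r[5] = max(2+8-2, 5+7-2, 7+5-2, 6+2-2, 15+0) = 15
r[6] = max(2+15-2, 5+8-2, 7+7-2, 6+5-2, 15+2-2, 16+0) = 16
r[7] = max(2+16-2, 5+15-2, 7+8-2, …, 16+2-2, 14+0) = 18
r[8] = max(2+18-2, 5+16-2, 7+15-2, …, 14+2-2, 16+0) = 20
r[9] = max(2+20-2, 5+18-2, 7+16-2, …, 16+2-2, 21+0) = 21
r[10] = max(2+21-2, 5+20-2, 7+18-2, …, 21+2-2, 14+0) = 28
r[11] = max(2+28-2, 5+21-2, 7+20-2, …, 14+2-2, 27+0) = 29
One optimal plan: pieces 6 + 5 (1 cut) → $31 − $2 = $29.

29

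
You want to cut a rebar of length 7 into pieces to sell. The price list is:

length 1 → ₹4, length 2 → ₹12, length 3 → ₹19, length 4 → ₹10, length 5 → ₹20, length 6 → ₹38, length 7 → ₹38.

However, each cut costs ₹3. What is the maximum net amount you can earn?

39

Let v[k] be the best obtainable value from length k. For each k, try every first piece i and keep the best of price[i] + v[k−i] minus the 3 cut fee when i<k.
v[1] = 4
v[2] = 12
v[3] = 19
v[4] = 21  (first piece 2, then v[2]=12)
v[5] = 28  (first piece 2, then v[3]=19)
v[6] = 38
v[7] = 39  (first piece 1, then v[6]=38)
One optimal plan: pieces 6 + 1 (1 cut) → ₹42 − ₹3 = ₹39.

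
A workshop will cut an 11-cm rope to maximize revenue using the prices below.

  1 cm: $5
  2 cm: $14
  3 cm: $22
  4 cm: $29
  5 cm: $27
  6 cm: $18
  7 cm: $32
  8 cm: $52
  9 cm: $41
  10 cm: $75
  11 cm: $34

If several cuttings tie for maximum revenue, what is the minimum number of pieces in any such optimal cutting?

2

Build r[k] bottom-up: r[k] = max over allowed piece i of (p[i] + r[k−i]).
r[1] = 5
r[2] = 14
r[3] = 22
r[4] = 29
r[5] = 36  (first piece 2, then r[3]=22)
r[6] = 44  (first piece 3, then r[3]=22)
r[7] = 51  (first piece 3, then r[4]=29)
r[8] = 58  (first piece 2, then r[6]=44)
r[9] = 66  (first piece 3, then r[6]=44)
r[10] = 75
r[11] = 80  (first piece 1, then r[10]=75)
Maximum revenue is $80.
Now minimize piece count subject to staying optimal: for each k, pieces[k] = 1 + min over i with p[i]+r[k−i]=r[k] of pieces[k−i].
pieces[8] = 2
pieces[9] = 3
pieces[10] = 1
pieces[11] = 2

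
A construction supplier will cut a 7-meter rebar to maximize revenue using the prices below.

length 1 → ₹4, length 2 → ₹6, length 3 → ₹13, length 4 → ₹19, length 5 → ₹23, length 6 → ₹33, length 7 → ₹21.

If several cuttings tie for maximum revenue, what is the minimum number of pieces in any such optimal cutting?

Consider every possible first cut. r[k] is the best of p[i]+r[k−i] over all sellable i≤k.
r[1] = 4
r[2] = max(4+4, 6+0) = 8
r[3] = max(4+8, 6+4, 13+0) = 13
r[4] = max(4+13, 6+8, 13+4, 19+0) = 19
r[5] = max(4+19, 6+13, 13+8, 19+4, 23+0) = 23
r[6] = max(4+23, 6+19, 13+13, 19+8, 23+4, 33+0) = 33
r[7] = max(4+33, 6+23, 13+19, …, 33+4, 21+0) = 37
Maximum revenue is ₹37.
Now minimize piece count subject to staying optimal: for each k, pieces[k] = 1 + min over i with p[i]+r[k−i]=r[k] of pieces[k−i].
pieces[4] = 1
pieces[5] = 1
pieces[6] = 1
pieces[7] = 2

2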